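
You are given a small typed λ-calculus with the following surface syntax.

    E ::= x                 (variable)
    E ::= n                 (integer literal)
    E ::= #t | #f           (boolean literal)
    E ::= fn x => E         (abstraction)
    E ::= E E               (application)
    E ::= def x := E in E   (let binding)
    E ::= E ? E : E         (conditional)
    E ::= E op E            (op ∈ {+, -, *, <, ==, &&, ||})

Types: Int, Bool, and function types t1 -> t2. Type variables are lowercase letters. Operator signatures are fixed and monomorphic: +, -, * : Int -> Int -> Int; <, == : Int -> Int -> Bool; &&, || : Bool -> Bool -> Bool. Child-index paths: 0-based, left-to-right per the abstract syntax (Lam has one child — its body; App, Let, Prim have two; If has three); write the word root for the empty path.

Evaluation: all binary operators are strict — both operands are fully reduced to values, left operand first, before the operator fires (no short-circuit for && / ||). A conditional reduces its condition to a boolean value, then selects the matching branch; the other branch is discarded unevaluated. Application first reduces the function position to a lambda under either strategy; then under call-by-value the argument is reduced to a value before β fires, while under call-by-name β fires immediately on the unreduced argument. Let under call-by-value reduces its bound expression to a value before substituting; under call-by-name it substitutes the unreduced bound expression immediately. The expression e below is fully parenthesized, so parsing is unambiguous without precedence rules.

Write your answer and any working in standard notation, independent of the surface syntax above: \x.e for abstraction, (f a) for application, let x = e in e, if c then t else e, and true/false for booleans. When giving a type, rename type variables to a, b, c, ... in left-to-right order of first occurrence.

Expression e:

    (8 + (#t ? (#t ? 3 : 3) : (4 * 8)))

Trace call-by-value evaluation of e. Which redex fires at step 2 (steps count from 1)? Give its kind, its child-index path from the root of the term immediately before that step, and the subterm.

Answer: if at 1 : (if true then 3 else 3)

Derivation:
step 0: (8 + (if true then (if true then 3 else 3) else (4 * 8)))
step 1: [if@1] (8 + (if true then 3 else 3))
step 2: [if@1] (8 + 3)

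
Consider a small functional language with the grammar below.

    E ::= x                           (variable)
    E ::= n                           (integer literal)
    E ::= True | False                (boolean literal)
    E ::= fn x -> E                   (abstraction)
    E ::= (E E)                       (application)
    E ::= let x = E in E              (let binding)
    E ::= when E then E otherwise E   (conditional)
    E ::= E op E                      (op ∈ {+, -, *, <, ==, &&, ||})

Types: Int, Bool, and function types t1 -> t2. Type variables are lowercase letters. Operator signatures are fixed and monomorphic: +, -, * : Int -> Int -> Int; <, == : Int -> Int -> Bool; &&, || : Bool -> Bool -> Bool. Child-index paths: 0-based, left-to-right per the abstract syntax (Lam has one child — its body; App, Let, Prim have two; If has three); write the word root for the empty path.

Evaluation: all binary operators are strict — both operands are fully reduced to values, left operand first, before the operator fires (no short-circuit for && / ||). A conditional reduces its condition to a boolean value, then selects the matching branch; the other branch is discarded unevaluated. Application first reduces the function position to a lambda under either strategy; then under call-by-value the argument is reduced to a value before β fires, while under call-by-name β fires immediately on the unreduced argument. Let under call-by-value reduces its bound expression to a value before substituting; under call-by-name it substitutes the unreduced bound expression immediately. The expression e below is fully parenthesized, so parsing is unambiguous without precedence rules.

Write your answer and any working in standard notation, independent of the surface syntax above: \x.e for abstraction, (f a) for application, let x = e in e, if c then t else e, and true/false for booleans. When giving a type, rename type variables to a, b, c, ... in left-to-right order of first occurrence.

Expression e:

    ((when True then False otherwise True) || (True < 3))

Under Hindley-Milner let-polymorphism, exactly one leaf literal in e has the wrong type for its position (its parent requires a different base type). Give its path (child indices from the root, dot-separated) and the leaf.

Answer: 1.0 : true

Derivation:
  unify Bool ~ Bool
  unify Bool ~ Bool
  unify Bool ~ Bool
  unify Bool ~ Int
  FAIL: mismatch Bool ~ Int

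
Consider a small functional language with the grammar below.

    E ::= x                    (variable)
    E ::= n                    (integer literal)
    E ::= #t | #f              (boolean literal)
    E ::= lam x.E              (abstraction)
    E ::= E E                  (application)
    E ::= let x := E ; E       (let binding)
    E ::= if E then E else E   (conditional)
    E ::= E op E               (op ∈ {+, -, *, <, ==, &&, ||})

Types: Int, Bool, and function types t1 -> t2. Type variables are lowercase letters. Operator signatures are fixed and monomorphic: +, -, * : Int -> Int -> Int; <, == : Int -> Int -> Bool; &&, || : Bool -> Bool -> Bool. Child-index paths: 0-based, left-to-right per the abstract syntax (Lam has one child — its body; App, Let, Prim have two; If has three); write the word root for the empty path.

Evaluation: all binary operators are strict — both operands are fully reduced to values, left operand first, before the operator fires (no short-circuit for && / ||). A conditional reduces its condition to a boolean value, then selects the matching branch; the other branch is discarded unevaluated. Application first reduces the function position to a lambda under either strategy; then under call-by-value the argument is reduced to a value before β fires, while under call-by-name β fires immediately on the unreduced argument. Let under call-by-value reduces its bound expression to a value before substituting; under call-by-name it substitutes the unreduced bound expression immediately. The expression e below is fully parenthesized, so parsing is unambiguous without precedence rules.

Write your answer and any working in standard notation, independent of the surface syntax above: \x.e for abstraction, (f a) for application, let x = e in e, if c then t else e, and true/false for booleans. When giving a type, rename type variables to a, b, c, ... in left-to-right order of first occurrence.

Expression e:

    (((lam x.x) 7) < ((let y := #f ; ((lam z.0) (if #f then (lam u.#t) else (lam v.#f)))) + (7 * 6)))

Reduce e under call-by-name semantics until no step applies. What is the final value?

Answer: true

Trace:
step 0: (((\x.x) 7) < ((let y = false in ((\z.0) (if false then (\u.true) else (\v.false)))) + (7 * 6)))
step 1: [beta@0] (7 < ((let y = false in ((\z.0) (if false then (\u.true) else (\v.false)))) + (7 * 6)))
step 2: [let@1.0] (7 < (((\z.0) (if false then (\u.true) else (\v.false))) + (7 * 6)))
step 3: [beta@1.0] (7 < (0 + (7 * 6)))
step 4: [delta@1.1] (7 < (0 + 42))
step 5: [delta@1] (7 < 42)
step 6: [delta@root] true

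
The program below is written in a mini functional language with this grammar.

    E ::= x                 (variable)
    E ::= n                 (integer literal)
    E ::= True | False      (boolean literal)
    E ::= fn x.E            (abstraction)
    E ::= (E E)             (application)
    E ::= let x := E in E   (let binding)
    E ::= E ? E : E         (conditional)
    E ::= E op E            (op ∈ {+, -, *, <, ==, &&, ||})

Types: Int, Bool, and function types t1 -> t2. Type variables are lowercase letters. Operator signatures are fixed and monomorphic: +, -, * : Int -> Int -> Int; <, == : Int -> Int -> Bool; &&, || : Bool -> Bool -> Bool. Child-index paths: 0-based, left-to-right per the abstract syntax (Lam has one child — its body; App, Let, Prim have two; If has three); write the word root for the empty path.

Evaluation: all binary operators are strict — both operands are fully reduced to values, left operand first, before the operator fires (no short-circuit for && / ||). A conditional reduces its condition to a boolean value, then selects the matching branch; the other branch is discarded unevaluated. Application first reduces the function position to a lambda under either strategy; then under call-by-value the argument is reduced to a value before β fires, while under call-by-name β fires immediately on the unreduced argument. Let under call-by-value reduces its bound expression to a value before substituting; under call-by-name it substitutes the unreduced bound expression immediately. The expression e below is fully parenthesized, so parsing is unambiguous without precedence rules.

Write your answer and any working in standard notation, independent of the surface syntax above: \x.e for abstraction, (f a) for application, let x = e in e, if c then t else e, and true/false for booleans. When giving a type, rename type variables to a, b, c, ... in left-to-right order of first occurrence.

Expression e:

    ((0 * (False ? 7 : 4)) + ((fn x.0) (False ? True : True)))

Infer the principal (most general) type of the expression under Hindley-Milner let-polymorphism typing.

Working:
  unify Int ~ Int
  unify Bool ~ Bool
  unify Int ~ Int
  unify Int ~ Int
  unify Int ~ Int
\x._ : a -> Int
  unify Bool ~ Bool
  unify Bool ~ Bool
  unify a -> Int ~ Bool -> b
  unify a ~ Bool
  unify Int ~ b
_ _ : Int
  unify Int ~ Int

Answer: Int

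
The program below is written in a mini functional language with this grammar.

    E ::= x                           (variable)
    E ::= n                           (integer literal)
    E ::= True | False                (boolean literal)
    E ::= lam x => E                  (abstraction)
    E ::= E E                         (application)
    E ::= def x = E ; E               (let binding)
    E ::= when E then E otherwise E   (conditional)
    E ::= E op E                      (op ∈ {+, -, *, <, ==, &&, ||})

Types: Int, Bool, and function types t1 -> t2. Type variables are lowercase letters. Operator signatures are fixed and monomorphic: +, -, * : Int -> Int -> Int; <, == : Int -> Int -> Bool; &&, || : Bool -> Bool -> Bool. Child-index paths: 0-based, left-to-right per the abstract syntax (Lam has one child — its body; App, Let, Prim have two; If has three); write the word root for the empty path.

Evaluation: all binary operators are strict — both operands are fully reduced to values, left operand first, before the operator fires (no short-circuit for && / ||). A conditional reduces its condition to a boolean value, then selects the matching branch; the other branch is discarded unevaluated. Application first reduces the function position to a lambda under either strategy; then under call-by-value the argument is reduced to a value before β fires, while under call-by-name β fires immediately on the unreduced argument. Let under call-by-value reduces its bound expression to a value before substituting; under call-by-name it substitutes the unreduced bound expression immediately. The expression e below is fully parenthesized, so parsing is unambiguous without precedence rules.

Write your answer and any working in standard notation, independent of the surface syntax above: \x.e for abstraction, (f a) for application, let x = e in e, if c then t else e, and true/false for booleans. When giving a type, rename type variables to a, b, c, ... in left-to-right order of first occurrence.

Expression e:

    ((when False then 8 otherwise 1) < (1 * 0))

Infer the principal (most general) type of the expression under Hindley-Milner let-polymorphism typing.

Working:
  unify Bool ~ Bool
  unify Int ~ Int
  unify Int ~ Int
  unify Int ~ Int
  unify Int ~ Int
  unify Int ~ Int

Answer: Bool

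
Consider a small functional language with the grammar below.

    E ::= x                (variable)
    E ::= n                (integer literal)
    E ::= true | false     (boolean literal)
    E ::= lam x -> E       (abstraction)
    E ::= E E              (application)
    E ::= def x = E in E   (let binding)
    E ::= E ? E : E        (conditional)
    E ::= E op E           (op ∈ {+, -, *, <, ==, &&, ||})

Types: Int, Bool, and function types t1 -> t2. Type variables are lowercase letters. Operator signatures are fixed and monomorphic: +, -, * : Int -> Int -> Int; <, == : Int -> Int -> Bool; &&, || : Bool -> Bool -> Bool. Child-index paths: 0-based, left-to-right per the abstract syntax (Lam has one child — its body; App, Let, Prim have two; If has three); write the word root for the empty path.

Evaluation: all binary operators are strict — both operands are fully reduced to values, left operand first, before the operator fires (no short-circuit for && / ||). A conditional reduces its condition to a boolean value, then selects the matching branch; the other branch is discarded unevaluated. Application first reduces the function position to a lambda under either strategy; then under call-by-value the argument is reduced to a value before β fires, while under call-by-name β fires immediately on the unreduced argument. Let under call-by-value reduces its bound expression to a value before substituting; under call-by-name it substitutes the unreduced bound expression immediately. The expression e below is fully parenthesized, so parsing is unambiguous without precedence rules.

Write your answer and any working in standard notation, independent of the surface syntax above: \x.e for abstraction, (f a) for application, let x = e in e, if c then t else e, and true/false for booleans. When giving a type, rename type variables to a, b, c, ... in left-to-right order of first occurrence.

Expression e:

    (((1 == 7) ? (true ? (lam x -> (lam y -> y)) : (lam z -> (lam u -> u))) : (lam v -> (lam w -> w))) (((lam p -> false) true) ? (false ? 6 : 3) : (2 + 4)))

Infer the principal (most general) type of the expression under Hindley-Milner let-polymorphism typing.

Answer: a -> a

Derivation:
  unify Int ~ Int
  unify Int ~ Int
  unify Bool ~ Bool
  unify Bool ~ Bool
y : b
\y._ : b -> b
\x._ : a -> b -> b
u : d
\u._ : d -> d
\z._ : c -> d -> d
  unify a -> b -> b ~ c -> d -> d
  unify a ~ c
  unify b -> b ~ d -> d
  unify b ~ d
  unify d ~ d
w : f
\w._ : f -> f
\v._ : e -> f -> f
  unify c -> d -> d ~ e -> f -> f
  unify c ~ e
  unify d -> d ~ f -> f
  unify d ~ f
  unify f ~ f
\p._ : g -> Bool
  unify g -> Bool ~ Bool -> h
  unify g ~ Bool
  unify Bool ~ h
_ _ : Bool
  unify Bool ~ Bool
  unify Bool ~ Bool
  unify Int ~ Int
  unify Int ~ Int
  unify Int ~ Int
  unify Int ~ Int
  unify e -> f -> f ~ Int -> i
  unify e ~ Int
  unify f -> f ~ i
_ _ : f -> f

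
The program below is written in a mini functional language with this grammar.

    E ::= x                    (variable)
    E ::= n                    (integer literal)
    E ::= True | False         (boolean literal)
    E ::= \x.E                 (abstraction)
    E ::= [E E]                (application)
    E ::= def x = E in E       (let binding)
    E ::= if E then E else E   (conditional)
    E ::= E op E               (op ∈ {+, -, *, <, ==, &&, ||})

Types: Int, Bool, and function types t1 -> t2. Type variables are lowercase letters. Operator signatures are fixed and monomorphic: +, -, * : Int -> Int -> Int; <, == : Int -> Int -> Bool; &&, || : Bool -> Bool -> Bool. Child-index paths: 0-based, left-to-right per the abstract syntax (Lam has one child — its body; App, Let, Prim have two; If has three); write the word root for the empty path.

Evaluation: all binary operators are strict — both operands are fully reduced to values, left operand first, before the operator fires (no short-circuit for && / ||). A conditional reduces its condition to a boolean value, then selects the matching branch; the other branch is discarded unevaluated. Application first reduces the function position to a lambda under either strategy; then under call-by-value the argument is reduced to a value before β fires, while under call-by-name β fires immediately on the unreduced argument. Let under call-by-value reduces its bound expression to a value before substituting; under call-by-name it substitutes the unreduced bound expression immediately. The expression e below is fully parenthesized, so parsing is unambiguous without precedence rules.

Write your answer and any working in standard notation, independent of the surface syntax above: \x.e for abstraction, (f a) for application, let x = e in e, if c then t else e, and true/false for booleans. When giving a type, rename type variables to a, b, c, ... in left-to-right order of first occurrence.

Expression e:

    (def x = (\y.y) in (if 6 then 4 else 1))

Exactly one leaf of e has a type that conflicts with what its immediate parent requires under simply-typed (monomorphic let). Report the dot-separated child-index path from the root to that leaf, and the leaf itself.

Answer: 1.0 : 6

Working:
y : a
\y._ : a -> a
let x : a -> a
  unify Int ~ Bool
  FAIL: mismatch Int ~ Bool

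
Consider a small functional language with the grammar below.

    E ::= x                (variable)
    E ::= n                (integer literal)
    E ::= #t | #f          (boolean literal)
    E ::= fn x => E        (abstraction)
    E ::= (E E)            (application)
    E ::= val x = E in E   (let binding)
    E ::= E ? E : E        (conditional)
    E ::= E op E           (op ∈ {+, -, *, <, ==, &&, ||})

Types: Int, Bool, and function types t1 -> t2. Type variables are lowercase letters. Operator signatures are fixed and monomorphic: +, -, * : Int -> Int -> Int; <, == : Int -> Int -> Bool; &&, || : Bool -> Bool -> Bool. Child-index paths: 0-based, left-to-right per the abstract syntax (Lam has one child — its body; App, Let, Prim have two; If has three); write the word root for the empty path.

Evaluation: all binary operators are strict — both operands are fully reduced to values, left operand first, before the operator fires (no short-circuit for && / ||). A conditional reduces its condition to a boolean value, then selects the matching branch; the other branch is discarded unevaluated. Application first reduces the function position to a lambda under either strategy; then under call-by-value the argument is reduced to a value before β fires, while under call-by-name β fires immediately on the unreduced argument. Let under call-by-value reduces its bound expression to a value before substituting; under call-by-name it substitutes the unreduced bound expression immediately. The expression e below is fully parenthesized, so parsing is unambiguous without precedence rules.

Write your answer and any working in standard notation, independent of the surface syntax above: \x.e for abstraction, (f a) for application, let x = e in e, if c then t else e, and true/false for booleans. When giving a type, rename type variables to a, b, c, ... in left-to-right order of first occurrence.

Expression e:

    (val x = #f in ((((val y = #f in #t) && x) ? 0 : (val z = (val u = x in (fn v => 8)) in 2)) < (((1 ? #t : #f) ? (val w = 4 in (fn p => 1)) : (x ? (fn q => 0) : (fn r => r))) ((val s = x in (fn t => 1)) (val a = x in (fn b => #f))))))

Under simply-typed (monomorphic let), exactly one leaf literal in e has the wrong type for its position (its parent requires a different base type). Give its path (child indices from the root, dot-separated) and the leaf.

Derivation:
let x : Bool
let y : Bool
  unify Bool ~ Bool
x : Bool
  unify Bool ~ Bool
  unify Bool ~ Bool
x : Bool
let u : Bool
\v._ : a -> Int
let z : a -> Int
  unify Int ~ Int
  unify Int ~ Int
  unify Int ~ Bool
  FAIL: mismatch Int ~ Bool

Answer: 1.1.0.0.0 : 1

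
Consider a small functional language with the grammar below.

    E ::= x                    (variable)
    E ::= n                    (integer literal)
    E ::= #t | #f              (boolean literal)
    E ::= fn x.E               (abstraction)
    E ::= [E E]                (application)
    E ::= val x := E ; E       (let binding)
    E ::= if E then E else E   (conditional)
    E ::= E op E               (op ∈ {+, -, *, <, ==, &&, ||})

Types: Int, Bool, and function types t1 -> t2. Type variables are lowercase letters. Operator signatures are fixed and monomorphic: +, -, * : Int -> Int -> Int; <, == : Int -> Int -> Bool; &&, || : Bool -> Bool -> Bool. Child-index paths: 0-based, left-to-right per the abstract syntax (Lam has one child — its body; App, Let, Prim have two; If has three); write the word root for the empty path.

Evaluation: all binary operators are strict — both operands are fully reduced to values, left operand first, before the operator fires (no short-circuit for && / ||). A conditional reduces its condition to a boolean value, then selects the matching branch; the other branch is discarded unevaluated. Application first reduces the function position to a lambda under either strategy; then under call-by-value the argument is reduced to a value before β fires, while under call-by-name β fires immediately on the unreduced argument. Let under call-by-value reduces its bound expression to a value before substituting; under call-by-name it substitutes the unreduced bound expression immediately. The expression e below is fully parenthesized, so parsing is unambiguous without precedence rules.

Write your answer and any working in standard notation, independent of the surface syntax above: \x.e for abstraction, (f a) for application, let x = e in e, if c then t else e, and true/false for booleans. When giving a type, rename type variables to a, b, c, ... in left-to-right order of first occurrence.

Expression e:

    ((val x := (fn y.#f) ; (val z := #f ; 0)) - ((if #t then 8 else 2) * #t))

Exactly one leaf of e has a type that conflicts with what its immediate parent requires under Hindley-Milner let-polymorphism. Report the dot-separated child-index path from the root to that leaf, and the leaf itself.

Answer: 1.1 : true

Working:
\y._ : a -> Bool
let x : forall. a -> Bool
let z : Bool
  unify Int ~ Int
  unify Bool ~ Bool
  unify Int ~ Int
  unify Int ~ Int
  unify Bool ~ Int
  FAIL: mismatch Bool ~ Int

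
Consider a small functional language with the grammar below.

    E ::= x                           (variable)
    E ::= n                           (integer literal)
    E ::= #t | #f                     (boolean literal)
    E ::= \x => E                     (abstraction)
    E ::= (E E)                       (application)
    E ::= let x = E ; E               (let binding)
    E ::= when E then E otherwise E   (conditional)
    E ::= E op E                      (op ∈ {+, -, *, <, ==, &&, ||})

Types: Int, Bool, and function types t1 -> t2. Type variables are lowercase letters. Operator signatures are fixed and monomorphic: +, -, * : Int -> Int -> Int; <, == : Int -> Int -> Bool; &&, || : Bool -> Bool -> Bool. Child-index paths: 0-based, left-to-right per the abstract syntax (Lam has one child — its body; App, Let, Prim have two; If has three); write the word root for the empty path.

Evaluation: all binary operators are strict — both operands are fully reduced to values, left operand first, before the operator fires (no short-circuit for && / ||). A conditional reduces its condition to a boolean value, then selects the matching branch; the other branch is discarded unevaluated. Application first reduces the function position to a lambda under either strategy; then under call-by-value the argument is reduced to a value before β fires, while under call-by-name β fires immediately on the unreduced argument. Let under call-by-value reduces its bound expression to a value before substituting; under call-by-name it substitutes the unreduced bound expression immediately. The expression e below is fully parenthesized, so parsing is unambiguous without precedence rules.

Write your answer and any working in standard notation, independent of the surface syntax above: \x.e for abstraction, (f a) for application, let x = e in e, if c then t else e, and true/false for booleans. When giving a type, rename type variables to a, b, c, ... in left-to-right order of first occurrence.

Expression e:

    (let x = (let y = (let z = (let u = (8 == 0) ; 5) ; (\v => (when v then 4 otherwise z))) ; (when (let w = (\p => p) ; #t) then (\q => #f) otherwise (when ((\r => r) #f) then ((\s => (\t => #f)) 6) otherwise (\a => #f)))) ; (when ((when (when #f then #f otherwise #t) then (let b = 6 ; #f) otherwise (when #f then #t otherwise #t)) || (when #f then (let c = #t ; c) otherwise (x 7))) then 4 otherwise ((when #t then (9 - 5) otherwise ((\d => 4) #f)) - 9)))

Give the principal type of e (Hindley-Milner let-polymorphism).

Answer: Int

Working:
  unify Int ~ Int
  unify Int ~ Int
let u : Bool
let z : Int
v : a
  unify a ~ Bool
z : Int
  unify Int ~ Int
\v._ : Bool -> Int
let y : Bool -> Int
p : b
\p._ : b -> b
let w : forall. b -> b
  unify Bool ~ Bool
\q._ : c -> Bool
r : d
\r._ : d -> d
  unify d -> d ~ Bool -> e
  unify d ~ Bool
  unify Bool ~ e
_ _ : Bool
  unify Bool ~ Bool
\t._ : g -> Bool
\s._ : f -> g -> Bool
  unify f -> g -> Bool ~ Int -> h
  unify f ~ Int
  unify g -> Bool ~ h
_ _ : g -> Bool
\a._ : i -> Bool
  unify g -> Bool ~ i -> Bool
  unify g ~ i
  unify Bool ~ Bool
  unify c -> Bool ~ i -> Bool
  unify c ~ i
  unify Bool ~ Bool
let x : forall. i -> Bool
  unify Bool ~ Bool
  unify Bool ~ Bool
  unify Bool ~ Bool
let b : Int
  unify Bool ~ Bool
  unify Bool ~ Bool
  unify Bool ~ Bool
  unify Bool ~ Bool
  unify Bool ~ Bool
let c : Bool
c : Bool
x : j -> Bool
  unify j -> Bool ~ Int -> k
  unify j ~ Int
  unify Bool ~ k
_ _ : Bool
  unify Bool ~ Bool
  unify Bool ~ Bool
  unify Bool ~ Bool
  unify Bool ~ Bool
  unify Int ~ Int
  unify Int ~ Int
\d._ : l -> Int
  unify l -> Int ~ Bool -> m
  unify l ~ Bool
  unify Int ~ m
_ _ : Int
  unify Int ~ Int
  unify Int ~ Int
  unify Int ~ Int
  unify Int ~ Int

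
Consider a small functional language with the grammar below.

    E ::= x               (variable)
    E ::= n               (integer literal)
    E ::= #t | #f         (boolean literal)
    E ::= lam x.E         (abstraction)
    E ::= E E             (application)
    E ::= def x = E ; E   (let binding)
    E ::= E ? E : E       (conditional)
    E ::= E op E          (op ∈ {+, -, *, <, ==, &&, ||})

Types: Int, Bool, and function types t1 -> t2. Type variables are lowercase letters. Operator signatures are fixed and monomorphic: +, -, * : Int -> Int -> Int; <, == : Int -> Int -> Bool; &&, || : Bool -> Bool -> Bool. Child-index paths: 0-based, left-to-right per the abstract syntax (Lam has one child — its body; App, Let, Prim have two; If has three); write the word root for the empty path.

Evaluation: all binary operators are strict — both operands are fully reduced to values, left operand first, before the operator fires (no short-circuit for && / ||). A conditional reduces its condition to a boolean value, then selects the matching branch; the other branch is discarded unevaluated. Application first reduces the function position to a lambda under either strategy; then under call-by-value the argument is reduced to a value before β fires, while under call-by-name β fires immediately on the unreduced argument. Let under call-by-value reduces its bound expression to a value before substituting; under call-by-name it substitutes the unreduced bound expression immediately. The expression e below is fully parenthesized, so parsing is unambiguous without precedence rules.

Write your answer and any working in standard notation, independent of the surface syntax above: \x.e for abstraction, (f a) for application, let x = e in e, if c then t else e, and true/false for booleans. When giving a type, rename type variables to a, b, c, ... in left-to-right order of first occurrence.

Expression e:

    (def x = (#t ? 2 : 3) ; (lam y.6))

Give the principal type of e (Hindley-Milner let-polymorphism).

Trace:
  unify Bool ~ Bool
  unify Int ~ Int
let x : Int
\y._ : a -> Int

Answer: a -> Int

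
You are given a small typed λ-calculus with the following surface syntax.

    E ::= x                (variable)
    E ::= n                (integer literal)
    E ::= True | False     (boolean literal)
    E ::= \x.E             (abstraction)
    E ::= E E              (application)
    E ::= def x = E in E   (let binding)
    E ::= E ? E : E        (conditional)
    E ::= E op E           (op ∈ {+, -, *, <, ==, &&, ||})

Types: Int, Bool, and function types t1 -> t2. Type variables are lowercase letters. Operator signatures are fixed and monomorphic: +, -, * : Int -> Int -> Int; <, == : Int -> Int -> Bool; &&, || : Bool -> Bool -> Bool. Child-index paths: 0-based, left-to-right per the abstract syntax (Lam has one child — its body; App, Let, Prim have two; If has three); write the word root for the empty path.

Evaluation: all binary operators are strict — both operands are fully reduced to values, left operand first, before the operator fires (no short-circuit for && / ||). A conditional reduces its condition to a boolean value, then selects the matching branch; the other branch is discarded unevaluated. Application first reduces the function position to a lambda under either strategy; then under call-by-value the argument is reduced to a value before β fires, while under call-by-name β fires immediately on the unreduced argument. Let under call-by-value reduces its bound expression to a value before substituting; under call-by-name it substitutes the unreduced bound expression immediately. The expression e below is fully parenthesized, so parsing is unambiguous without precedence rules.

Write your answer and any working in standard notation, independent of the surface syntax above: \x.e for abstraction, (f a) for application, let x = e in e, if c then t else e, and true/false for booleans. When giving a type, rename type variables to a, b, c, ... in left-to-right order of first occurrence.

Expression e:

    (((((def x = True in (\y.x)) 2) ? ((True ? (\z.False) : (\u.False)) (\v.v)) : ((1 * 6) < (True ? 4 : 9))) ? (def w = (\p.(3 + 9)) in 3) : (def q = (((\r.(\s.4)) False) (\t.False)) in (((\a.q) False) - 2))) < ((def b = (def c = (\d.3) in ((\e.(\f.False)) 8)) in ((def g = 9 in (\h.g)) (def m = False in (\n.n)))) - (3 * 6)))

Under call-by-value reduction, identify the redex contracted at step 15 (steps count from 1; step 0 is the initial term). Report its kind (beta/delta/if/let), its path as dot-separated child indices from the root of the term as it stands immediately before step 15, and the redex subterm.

Answer: let at 1.0.0 : (let g = 9 in (\h.g))

Trace:
step 0: ((if (if ((let x = true in (\y.x)) 2) then ((if true then (\z.false) else (\u.false)) (\v.v)) else ((1 * 6) < (if true then 4 else 9))) then (let w = (\p.(3 + 9)) in 3) else (let q = (((\r.(\s.4)) false) (\t.false)) in (((\a.q) false) - 2))) < ((let b = (let c = (\d.3) in ((\e.(\f.false)) 8)) in ((let g = 9 in (\h.g)) (let m = false in (\n.n)))) - (3 * 6)))
step 1: [let@0.0.0.0] ((if (if ((\y.true) 2) then ((if true then (\z.false) else (\u.false)) (\v.v)) else ((1 * 6) < (if true then 4 else 9))) then (let w = (\p.(3 + 9)) in 3) else (let q = (((\r.(\s.4)) false) (\t.false)) in (((\a.q) false) - 2))) < ((let b = (let c = (\d.3) in ((\e.(\f.false)) 8)) in ((let g = 9 in (\h.g)) (let m = false in (\n.n)))) - (3 * 6)))
step 2: [beta@0.0.0] ((if (if true then ((if true then (\z.false) else (\u.false)) (\v.v)) else ((1 * 6) < (if true then 4 else 9))) then (let w = (\p.(3 + 9)) in 3) else (let q = (((\r.(\s.4)) false) (\t.false)) in (((\a.q) false) - 2))) < ((let b = (let c = (\d.3) in ((\e.(\f.false)) 8)) in ((let g = 9 in (\h.g)) (let m = false in (\n.n)))) - (3 * 6)))
step 3: [if@0.0] ((if ((if true then (\z.false) else (\u.false)) (\v.v)) then (let w = (\p.(3 + 9)) in 3) else (let q = (((\r.(\s.4)) false) (\t.false)) in (((\a.q) false) - 2))) < ((let b = (let c = (\d.3) in ((\e.(\f.false)) 8)) in ((let g = 9 in (\h.g)) (let m = false in (\n.n)))) - (3 * 6)))
step 4: [if@0.0.0] ((if ((\z.false) (\v.v)) then (let w = (\p.(3 + 9)) in 3) else (let q = (((\r.(\s.4)) false) (\t.false)) in (((\a.q) false) - 2))) < ((let b = (let c = (\d.3) in ((\e.(\f.false)) 8)) in ((let g = 9 in (\h.g)) (let m = false in (\n.n)))) - (3 * 6)))
step 5: [beta@0.0] ((if false then (let w = (\p.(3 + 9)) in 3) else (let q = (((\r.(\s.4)) false) (\t.false)) in (((\a.q) false) - 2))) < ((let b = (let c = (\d.3) in ((\e.(\f.false)) 8)) in ((let g = 9 in (\h.g)) (let m = false in (\n.n)))) - (3 * 6)))
step 6: [if@0] ((let q = (((\r.(\s.4)) false) (\t.false)) in (((\a.q) false) - 2)) < ((let b = (let c = (\d.3) in ((\e.(\f.false)) 8)) in ((let g = 9 in (\h.g)) (let m = false in (\n.n)))) - (3 * 6)))
step 7: [beta@0.0.0] ((let q = ((\s.4) (\t.false)) in (((\a.q) false) - 2)) < ((let b = (let c = (\d.3) in ((\e.(\f.false)) 8)) in ((let g = 9 in (\h.g)) (let m = false in (\n.n)))) - (3 * 6)))
step 8: [beta@0.0] ((let q = 4 in (((\a.q) false) - 2)) < ((let b = (let c = (\d.3) in ((\e.(\f.false)) 8)) in ((let g = 9 in (\h.g)) (let m = false in (\n.n)))) - (3 * 6)))
step 9: [let@0] ((((\a.4) false) - 2) < ((let b = (let c = (\d.3) in ((\e.(\f.false)) 8)) in ((let g = 9 in (\h.g)) (let m = false in (\n.n)))) - (3 * 6)))
step 10: [beta@0.0] ((4 - 2) < ((let b = (let c = (\d.3) in ((\e.(\f.false)) 8)) in ((let g = 9 in (\h.g)) (let m = false in (\n.n)))) - (3 * 6)))
step 11: [delta@0] (2 < ((let b = (let c = (\d.3) in ((\e.(\f.false)) 8)) in ((let g = 9 in (\h.g)) (let m = false in (\n.n)))) - (3 * 6)))
step 12: [let@1.0.0] (2 < ((let b = ((\e.(\f.false)) 8) in ((let g = 9 in (\h.g)) (let m = false in (\n.n)))) - (3 * 6)))
step 13: [beta@1.0.0] (2 < ((let b = (\f.false) in ((let g = 9 in (\h.g)) (let m = false in (\n.n)))) - (3 * 6)))
step 14: [let@1.0] (2 < (((let g = 9 in (\h.g)) (let m = false in (\n.n))) - (3 * 6)))
step 15: [let@1.0.0] (2 < (((\h.9) (let m = false in (\n.n))) - (3 * 6)))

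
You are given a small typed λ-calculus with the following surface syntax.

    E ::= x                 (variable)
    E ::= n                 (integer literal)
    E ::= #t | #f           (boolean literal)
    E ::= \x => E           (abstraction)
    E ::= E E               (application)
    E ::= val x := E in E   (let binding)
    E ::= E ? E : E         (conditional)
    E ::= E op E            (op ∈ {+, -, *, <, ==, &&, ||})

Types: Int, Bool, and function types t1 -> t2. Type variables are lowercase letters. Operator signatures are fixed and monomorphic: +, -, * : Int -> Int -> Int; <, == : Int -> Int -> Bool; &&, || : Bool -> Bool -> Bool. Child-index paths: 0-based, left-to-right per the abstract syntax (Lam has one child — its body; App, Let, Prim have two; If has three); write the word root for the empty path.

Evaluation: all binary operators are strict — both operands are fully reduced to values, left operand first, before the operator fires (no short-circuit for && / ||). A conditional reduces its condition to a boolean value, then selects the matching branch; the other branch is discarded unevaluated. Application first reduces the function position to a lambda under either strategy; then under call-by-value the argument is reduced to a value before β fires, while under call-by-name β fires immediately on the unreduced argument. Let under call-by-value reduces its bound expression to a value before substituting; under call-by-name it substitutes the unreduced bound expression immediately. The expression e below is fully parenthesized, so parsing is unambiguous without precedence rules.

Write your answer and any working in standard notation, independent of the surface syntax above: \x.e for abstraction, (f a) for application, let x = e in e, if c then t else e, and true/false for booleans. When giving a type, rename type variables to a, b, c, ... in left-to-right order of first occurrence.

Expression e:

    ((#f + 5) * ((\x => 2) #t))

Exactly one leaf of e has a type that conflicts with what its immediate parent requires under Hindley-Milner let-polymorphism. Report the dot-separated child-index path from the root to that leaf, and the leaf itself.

Answer: 0.0 : false

Trace:
  unify Bool ~ Int
  FAIL: mismatch Bool ~ Int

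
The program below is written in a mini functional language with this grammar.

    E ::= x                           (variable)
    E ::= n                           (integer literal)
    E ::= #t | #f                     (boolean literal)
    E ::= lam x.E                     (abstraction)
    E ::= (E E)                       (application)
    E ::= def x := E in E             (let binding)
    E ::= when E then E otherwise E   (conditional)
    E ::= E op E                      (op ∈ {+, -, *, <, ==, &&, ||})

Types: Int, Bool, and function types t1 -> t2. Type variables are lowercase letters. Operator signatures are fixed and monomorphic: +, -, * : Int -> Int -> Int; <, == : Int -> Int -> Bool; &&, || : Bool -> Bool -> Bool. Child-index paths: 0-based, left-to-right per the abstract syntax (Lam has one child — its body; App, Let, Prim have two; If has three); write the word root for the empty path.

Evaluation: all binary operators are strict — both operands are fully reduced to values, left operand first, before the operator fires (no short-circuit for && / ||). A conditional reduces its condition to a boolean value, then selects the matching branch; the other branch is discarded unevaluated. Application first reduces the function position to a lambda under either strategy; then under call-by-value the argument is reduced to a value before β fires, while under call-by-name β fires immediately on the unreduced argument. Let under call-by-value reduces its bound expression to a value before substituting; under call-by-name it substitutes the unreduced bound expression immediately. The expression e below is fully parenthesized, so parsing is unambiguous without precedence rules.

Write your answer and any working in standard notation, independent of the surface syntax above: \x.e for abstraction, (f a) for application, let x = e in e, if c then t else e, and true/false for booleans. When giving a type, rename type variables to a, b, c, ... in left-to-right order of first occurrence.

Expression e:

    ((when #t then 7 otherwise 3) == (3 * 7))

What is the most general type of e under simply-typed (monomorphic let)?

Answer: Bool

Working:
  unify Bool ~ Bool
  unify Int ~ Int
  unify Int ~ Int
  unify Int ~ Int
  unify Int ~ Int
  unify Int ~ Int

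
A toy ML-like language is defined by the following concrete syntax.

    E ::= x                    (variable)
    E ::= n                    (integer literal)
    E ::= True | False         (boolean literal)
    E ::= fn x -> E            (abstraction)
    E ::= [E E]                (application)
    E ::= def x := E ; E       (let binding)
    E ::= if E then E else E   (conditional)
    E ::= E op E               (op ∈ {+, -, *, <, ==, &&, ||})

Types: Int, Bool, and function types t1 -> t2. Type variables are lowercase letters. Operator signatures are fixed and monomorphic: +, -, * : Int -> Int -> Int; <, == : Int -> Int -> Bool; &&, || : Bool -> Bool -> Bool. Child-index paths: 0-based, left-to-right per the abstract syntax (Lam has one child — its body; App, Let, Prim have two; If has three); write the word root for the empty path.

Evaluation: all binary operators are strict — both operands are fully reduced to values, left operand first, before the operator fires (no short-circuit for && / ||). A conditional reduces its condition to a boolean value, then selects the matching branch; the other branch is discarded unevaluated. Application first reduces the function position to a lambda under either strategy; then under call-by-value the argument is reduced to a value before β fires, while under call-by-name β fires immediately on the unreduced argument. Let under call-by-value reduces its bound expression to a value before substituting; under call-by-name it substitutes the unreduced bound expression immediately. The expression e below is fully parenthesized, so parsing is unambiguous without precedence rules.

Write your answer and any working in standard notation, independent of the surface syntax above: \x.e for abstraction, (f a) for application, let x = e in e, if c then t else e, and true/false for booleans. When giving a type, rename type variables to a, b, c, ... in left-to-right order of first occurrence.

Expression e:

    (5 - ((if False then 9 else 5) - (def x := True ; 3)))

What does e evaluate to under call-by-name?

Answer: 3

Derivation:
step 0: (5 - ((if false then 9 else 5) - (let x = true in 3)))
step 1: [if@1.0] (5 - (5 - (let x = true in 3)))
step 2: [let@1.1] (5 - (5 - 3))
step 3: [delta@1] (5 - 2)
step 4: [delta@root] 3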